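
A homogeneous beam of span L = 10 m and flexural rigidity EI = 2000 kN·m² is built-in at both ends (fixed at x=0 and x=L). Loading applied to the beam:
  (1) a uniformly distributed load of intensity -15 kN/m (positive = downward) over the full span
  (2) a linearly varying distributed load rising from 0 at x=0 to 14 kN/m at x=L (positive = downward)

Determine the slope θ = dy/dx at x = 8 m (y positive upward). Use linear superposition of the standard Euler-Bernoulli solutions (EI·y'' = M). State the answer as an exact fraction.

Load 1 — uniform load w=-15 kN/m over full span:
  θ_1 = -wx(L-x)(L-2x)/(12EI) = -(-15)·8·(10-8)·(10-2·8)/(12·2000) = -3/50 rad
Load 2 — triangular load w₀=14 kN/m (0→w₀ over full span):
  θ_2 = -w₀(2x(L-x)(L-2x)(x+2L)+x²(L-x)²)/(120LEI) = -14·(2·8·(10-8)·(10-2·8)·(8+2·10)+8²·(10-8)²)/(120·10·2000) = 56/1875 rad
Superposition: θ = Σ θ_i = -113/3750 rad ≈ -0.030133 rad

θ(8) = -113/3750 rad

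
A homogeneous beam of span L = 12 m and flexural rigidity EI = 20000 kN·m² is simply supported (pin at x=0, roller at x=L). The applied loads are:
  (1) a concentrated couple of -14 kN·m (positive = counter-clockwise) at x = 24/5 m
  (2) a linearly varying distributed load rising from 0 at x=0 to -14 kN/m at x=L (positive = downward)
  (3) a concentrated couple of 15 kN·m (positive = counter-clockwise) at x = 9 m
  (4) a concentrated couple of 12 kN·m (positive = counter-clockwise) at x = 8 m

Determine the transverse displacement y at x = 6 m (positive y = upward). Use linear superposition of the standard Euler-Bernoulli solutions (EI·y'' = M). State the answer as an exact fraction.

Load 1 — applied couple M₀=-14 kN·m at a=24/5 m (b=L-a=36/5):
  y_1 = (M₀x³/(6L)-M₀(x-a)²/2+C₁x)/EI  [x>a] with C₁=M₀(3b²-L²)/(6L)=-56/25 = ((-14)·6³/(6·12)-(-14)·(6-(24/5))²/2+(-56/25)·6)/20000 = -567/250000 m
Load 2 — triangular load w₀=-14 kN/m (0→w₀ over full span):
  y_2 = -w₀x(7L⁴-10L²x²+3x⁴)/(360LEI) = -(-14)·6·(7·12⁴-10·12²·6²+3·6⁴)/(360·12·20000) = 189/2000 m
Load 3 — applied couple M₀=15 kN·m at a=9 m (b=L-a=3):
  y_3 = (M₀x³/(6L)+C₁x)/EI  [x≤a] with C₁=M₀(3b²-L²)/(6L)=-195/8 = (15·6³/(6·12)+(-195/8)·6)/20000 = -81/16000 m
Load 4 — applied couple M₀=12 kN·m at a=8 m (b=L-a=4):
  y_4 = (M₀x³/(6L)+C₁x)/EI  [x≤a] with C₁=M₀(3b²-L²)/(6L)=-16 = (12·6³/(6·12)+(-16)·6)/20000 = -3/1000 m
Superposition: y = Σ y_i = 168339/2000000 m ≈ 0.084169 m

y(6) = 168339/2000000 m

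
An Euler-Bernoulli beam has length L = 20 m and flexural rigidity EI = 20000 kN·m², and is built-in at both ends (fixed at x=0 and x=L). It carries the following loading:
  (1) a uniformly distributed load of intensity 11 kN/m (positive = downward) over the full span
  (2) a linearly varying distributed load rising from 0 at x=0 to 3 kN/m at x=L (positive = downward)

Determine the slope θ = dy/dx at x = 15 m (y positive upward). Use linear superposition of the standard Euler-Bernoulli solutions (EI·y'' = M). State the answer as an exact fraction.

θ(15) = 1003/25600 rad

Load 1 — uniform load w=11 kN/m over full span:
  θ_1 = -wx(L-x)(L-2x)/(12EI) = -11·15·(20-15)·(20-2·15)/(12·20000) = 11/320 rad
Load 2 — triangular load w₀=3 kN/m (0→w₀ over full span):
  θ_2 = -w₀(2x(L-x)(L-2x)(x+2L)+x²(L-x)²)/(120LEI) = -3·(2·15·(20-15)·(20-2·15)·(15+2·20)+15²·(20-15)²)/(120·20·20000) = 123/25600 rad
Superposition: θ = Σ θ_i = 1003/25600 rad ≈ 0.039180 rad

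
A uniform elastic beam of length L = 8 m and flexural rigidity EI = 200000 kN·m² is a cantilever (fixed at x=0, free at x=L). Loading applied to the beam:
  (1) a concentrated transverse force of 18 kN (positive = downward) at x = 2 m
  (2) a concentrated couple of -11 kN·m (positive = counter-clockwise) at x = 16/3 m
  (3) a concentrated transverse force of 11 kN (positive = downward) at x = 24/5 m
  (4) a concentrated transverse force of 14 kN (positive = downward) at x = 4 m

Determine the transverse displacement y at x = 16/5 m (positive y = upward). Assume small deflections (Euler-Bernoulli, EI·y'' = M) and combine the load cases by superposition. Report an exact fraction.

Load 1 — point force P=18 kN at a=2 m (b=L-a=6):
  y_1 = -Pa²(3x-a)/(6EI)  [x>a] = -18·2²·(3·(16/5)-2)/(6·200000) = -57/125000 m
Load 2 — applied couple M₀=-11 kN·m at a=16/3 m (b=L-a=8/3):
  y_2 = M₀x²/(2EI)  [x≤a] = (-11)·(16/5)²/(2·200000) = -22/78125 m
Load 3 — point force P=11 kN at a=24/5 m (b=L-a=16/5):
  y_3 = -Px²(3a-x)/(6EI)  [x≤a] = -11·(16/5)²·(3·(24/5)-(16/5))/(6·200000) = -1232/1171875 m
Load 4 — point force P=14 kN at a=4 m (b=L-a=4):
  y_4 = -Px²(3a-x)/(6EI)  [x≤a] = -14·(16/5)²·(3·4-(16/5))/(6·200000) = -1232/1171875 m
Superposition: y = Σ y_i = -26627/9375000 m ≈ -0.002840 m

y(16/5) = -26627/9375000 m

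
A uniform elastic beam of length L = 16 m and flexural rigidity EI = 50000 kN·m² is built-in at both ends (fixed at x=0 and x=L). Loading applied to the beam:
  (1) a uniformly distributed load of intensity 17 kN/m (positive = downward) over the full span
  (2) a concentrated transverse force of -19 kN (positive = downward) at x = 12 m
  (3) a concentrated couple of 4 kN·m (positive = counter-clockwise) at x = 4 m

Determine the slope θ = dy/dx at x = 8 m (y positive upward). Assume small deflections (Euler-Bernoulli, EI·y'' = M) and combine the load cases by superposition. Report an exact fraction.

Load 1 — uniform load w=17 kN/m over full span:
  θ_1 = -wx(L-x)(L-2x)/(12EI) = -17·8·(16-8)·(16-2·8)/(12·50000) = 0 rad
Load 2 — point force P=-19 kN at a=12 m (b=L-a=4):
  θ_2 = -Pb²x(2aL-(3a+b)x)/(2L³EI)  [x≤a] = -(-19)·4²·8·(2·12·16-(3·12+4)·8)/(2·16³·50000) = 19/50000 rad
Load 3 — applied couple M₀=4 kN·m at a=4 m (b=L-a=12):
  θ_3 = (R_Ax²/2 - M_Ax - M₀(x-a))/EI  [x>a] with R_A=9/32, M_A=-3/4 = ((9/32)·8²/2 - (-3/4)·8 - 4·(8-4))/50000 = -1/50000 rad
Superposition: θ = Σ θ_i = 9/25000 rad ≈ 0.000360 rad

θ(8) = 9/25000 rad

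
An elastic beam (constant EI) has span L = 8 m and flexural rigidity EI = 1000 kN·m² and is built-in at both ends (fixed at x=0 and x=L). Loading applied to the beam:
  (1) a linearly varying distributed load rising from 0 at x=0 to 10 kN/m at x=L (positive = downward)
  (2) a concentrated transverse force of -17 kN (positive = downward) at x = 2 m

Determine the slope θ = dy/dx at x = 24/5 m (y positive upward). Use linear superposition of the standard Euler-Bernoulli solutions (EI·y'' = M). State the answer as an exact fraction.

Load 1 — triangular load w₀=10 kN/m (0→w₀ over full span):
  θ_1 = -w₀(2x(L-x)(L-2x)(x+2L)+x²(L-x)²)/(120LEI) = -10·(2·(24/5)·(8-(24/5))·(8-2·(24/5))·((24/5)+2·8)+(24/5)²·(8-(24/5))²)/(120·8·1000) = 128/15625 rad
Load 2 — point force P=-17 kN at a=2 m (b=L-a=6):
  θ_2 = Pa²(L-x)(2bL-(3b+a)(L-x))/(2L³EI)  [x>a] = (-17)·2²·(8-(24/5))·(2·6·8-(3·6+2)·(8-(24/5)))/(2·8³·1000) = -17/2500 rad
Superposition: θ = Σ θ_i = 87/62500 rad ≈ 0.001392 rad

θ(24/5) = 87/62500 rad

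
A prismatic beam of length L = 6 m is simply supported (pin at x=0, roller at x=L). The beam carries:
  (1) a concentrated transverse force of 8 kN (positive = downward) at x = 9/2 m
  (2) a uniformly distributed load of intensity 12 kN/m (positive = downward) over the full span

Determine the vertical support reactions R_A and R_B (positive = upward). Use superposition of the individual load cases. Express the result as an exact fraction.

R_A = 38 kN, R_B = 42 kN

Load 1 — point force P=8 kN at a=9/2 m (b=L-a=3/2):
  R_A = Pb/L = 8·(3/2)/6 = 2 kN
  R_B = Pa/L = 8·(9/2)/6 = 6 kN
Load 2 — uniform load w=12 kN/m over full span:
  R_A = wL/2 = 12·6/2 = 36 kN
  R_B = wL/2 = 12·6/2 = 36 kN
Superposition: R_A = 38 kN, R_B = 42 kN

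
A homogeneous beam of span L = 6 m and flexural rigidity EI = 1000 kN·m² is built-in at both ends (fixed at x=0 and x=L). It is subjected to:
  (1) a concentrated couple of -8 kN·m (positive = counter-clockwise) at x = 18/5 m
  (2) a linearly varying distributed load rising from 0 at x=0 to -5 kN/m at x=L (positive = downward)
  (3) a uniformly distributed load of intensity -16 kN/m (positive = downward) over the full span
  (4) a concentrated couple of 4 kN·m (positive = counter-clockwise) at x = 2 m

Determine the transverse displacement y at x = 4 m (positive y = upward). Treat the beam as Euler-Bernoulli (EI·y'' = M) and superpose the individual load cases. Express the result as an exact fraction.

Load 1 — applied couple M₀=-8 kN·m at a=18/5 m (b=L-a=12/5):
  y_1 = (R_Ax³/6 - M_Ax²/2 - M₀(x-a)²/2)/EI  [x>a] with R_A=-48/25, M_A=-64/25 = ((-48/25)·4³/6 - (-64/25)·4²/2 - (-8)·(4-(18/5))²/2)/1000 = 2/3125 m
Load 2 — triangular load w₀=-5 kN/m (0→w₀ over full span):
  y_2 = -w₀x²(L-x)²(x+2L)/(120LEI) = -(-5)·4²·(6-4)²·(4+2·6)/(120·6·1000) = 8/1125 m
Load 3 — uniform load w=-16 kN/m over full span:
  y_3 = -wx²(L-x)²/(24EI) = -(-16)·4²·(6-4)²/(24·1000) = 16/375 m
Load 4 — applied couple M₀=4 kN·m at a=2 m (b=L-a=4):
  y_4 = (R_Ax³/6 - M_Ax²/2 - M₀(x-a)²/2)/EI  [x>a] with R_A=8/9, M_A=0 = ((8/9)·4³/6 - 0·4²/2 - 4·(4-2)²/2)/1000 = 1/675 m
Superposition: y = Σ y_i = 4379/84375 m ≈ 0.051899 m

y(4) = 4379/84375 m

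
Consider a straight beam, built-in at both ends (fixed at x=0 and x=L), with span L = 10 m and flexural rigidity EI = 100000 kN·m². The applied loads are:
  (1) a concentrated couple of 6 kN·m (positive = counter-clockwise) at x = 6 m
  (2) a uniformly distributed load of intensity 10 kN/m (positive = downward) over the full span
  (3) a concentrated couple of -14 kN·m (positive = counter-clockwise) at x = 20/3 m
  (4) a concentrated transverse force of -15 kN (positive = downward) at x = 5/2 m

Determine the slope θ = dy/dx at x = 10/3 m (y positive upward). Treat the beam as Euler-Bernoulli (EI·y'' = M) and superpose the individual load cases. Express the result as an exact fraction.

Load 1 — applied couple M₀=6 kN·m at a=6 m (b=L-a=4):
  θ_1 = (R_Ax²/2 - M_Ax)/EI  [x≤a] with R_A=108/125, M_A=48/25 = ((108/125)·(10/3)²/2 - (48/25)·(10/3))/100000 = -1/62500 rad
Load 2 — uniform load w=10 kN/m over full span:
  θ_2 = -wx(L-x)(L-2x)/(12EI) = -10·(10/3)·(10-(10/3))·(10-2·(10/3))/(12·100000) = -1/1620 rad
Load 3 — applied couple M₀=-14 kN·m at a=20/3 m (b=L-a=10/3):
  θ_3 = (R_Ax²/2 - M_Ax)/EI  [x≤a] with R_A=-28/15, M_A=-14/3 = ((-28/15)·(10/3)²/2 - (-14/3)·(10/3))/100000 = 7/135000 rad
Load 4 — point force P=-15 kN at a=5/2 m (b=L-a=15/2):
  θ_4 = Pa²(L-x)(2bL-(3b+a)(L-x))/(2L³EI)  [x>a] = (-15)·(5/2)²·(10-(10/3))·(2·(15/2)·10-(3·(15/2)+(5/2))·(10-(10/3)))/(2·10³·100000) = 1/19200 rad
Superposition: θ = Σ θ_i = -171509/324000000 rad ≈ -0.000529 rad

θ(10/3) = -171509/324000000 rad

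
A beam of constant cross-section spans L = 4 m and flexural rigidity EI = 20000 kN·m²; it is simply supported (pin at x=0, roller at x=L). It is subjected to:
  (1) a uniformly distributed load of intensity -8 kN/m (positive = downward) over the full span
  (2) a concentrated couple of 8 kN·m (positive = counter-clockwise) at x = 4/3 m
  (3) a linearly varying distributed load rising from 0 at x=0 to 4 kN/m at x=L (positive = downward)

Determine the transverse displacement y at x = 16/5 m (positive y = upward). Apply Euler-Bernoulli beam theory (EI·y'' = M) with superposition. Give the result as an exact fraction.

Load 1 — uniform load w=-8 kN/m over full span:
  y_1 = -wx(L³-2Lx²+x³)/(24EI) = -(-8)·(16/5)·(4³-2·4·(16/5)²+(16/5)³)/(24·20000) = 928/1171875 m
Load 2 — applied couple M₀=8 kN·m at a=4/3 m (b=L-a=8/3):
  y_2 = (M₀x³/(6L)-M₀(x-a)²/2+C₁x)/EI  [x>a] with C₁=M₀(3b²-L²)/(6L)=16/9 = (8·(16/5)³/(6·4)-8·((16/5)-(4/3))²/2+(16/9)·(16/5))/20000 = 94/703125 m
Load 3 — triangular load w₀=4 kN/m (0→w₀ over full span):
  y_3 = -w₀x(7L⁴-10L²x²+3x⁴)/(360LEI) = -4·(16/5)·(7·4⁴-10·4²·(16/5)²+3·(16/5)⁴)/(360·4·20000) = -2032/9765625 m
Superposition: y = Σ y_i = 63062/87890625 m ≈ 0.000718 m

y(16/5) = 63062/87890625 m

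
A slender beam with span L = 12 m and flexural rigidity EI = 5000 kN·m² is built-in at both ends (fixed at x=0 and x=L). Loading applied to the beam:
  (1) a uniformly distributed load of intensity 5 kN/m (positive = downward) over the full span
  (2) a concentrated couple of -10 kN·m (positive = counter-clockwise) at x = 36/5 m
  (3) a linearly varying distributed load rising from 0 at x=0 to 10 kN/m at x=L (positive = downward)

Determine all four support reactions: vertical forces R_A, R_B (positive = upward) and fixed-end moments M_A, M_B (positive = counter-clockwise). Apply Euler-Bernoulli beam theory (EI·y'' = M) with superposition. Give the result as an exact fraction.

R_A = 234/5 kN, M_A = 524/5 kN·m, R_B = 366/5 kN, M_B = -666/5 kN·m

Load 1 — uniform load w=5 kN/m over full span:
  R_A = wL/2 = 5·12/2 = 30 kN
  M_A = wL²/12 = 5·12²/12 = 60 kN·m
  R_B = wL/2 = 5·12/2 = 30 kN
  M_B = -wL²/12 = -5·12²/12 = -60 kN·m
Load 2 — applied couple M₀=-10 kN·m at a=36/5 m (b=L-a=24/5):
  R_A = 6M₀ab/L³ = 6·(-10)·(36/5)·(24/5)/12³ = -6/5 kN
  M_A = M₀b(2a-b)/L² = (-10)·(24/5)·(2·(36/5)-(24/5))/12² = -16/5 kN·m
  R_B = -6M₀ab/L³ = -6·(-10)·(36/5)·(24/5)/12³ = 6/5 kN
  M_B = M₀a(2b-a)/L² = (-10)·(36/5)·(2·(24/5)-(36/5))/12² = -6/5 kN·m
Load 3 — triangular load w₀=10 kN/m (0→w₀ over full span):
  R_A = 3w₀L/20 = 3·10·12/20 = 18 kN
  M_A = w₀L²/30 = 10·12²/30 = 48 kN·m
  R_B = 7w₀L/20 = 7·10·12/20 = 42 kN
  M_B = -w₀L²/20 = -10·12²/20 = -72 kN·m
Superposition: R_A = 234/5 kN, M_A = 524/5 kN·m, R_B = 366/5 kN, M_B = -666/5 kN·m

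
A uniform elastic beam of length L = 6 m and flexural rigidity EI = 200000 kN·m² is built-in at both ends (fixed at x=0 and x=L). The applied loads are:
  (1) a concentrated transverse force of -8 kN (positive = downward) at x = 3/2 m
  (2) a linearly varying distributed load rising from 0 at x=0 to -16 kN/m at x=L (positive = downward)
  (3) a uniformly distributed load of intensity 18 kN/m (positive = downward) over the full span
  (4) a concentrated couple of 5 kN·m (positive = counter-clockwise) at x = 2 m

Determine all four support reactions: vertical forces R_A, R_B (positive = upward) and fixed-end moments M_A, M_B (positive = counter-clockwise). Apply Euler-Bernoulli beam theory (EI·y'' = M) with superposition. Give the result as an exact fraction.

Load 1 — point force P=-8 kN at a=3/2 m (b=L-a=9/2):
  R_A = Pb²(3a+b)/L³ = (-8)·(9/2)²·(3·(3/2)+(9/2))/6³ = -27/4 kN
  M_A = Pab²/L² = (-8)·(3/2)·(9/2)²/6² = -27/4 kN·m
  R_B = Pa²(a+3b)/L³ = (-8)·(3/2)²·((3/2)+3·(9/2))/6³ = -5/4 kN
  M_B = -Pa²b/L² = -(-8)·(3/2)²·(9/2)/6² = 9/4 kN·m
Load 2 — triangular load w₀=-16 kN/m (0→w₀ over full span):
  R_A = 3w₀L/20 = 3·(-16)·6/20 = -72/5 kN
  M_A = w₀L²/30 = (-16)·6²/30 = -96/5 kN·m
  R_B = 7w₀L/20 = 7·(-16)·6/20 = -168/5 kN
  M_B = -w₀L²/20 = -(-16)·6²/20 = 144/5 kN·m
Load 3 — uniform load w=18 kN/m over full span:
  R_A = wL/2 = 18·6/2 = 54 kN
  M_A = wL²/12 = 18·6²/12 = 54 kN·m
  R_B = wL/2 = 18·6/2 = 54 kN
  M_B = -wL²/12 = -18·6²/12 = -54 kN·m
Load 4 — applied couple M₀=5 kN·m at a=2 m (b=L-a=4):
  R_A = 6M₀ab/L³ = 6·5·2·4/6³ = 10/9 kN
  M_A = M₀b(2a-b)/L² = 5·4·(2·2-4)/6² = 0 kN·m
  R_B = -6M₀ab/L³ = -6·5·2·4/6³ = -10/9 kN
  M_B = M₀a(2b-a)/L² = 5·2·(2·4-2)/6² = 5/3 kN·m
Superposition: R_A = 6113/180 kN, M_A = 561/20 kN·m, R_B = 3247/180 kN, M_B = -1277/60 kN·m

R_A = 6113/180 kN, M_A = 561/20 kN·m, R_B = 3247/180 kN, M_B = -1277/60 kN·m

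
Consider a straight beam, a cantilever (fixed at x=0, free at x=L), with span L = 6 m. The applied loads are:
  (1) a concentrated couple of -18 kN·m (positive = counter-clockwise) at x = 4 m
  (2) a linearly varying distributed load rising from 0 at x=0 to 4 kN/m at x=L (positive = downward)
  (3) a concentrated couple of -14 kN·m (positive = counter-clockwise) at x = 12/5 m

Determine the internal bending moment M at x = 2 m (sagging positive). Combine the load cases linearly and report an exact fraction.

M(2) = -512/9 kN·m

Load 1 — applied couple M₀=-18 kN·m at a=4 m (b=L-a=2):
  M_1 = M₀  [x≤a] = (-18) = -18 kN·m
Load 2 — triangular load w₀=4 kN/m (0→w₀ over full span):
  M_2 = w₀Lx/2 - w₀L²/3 - w₀x³/(6L) = 4·6·2/2 - 4·6²/3 - 4·2³/(6·6) = -224/9 kN·m
Load 3 — applied couple M₀=-14 kN·m at a=12/5 m (b=L-a=18/5):
  M_3 = M₀  [x≤a] = (-14) = -14 kN·m
Superposition: M = Σ M_i = -512/9 kN·m ≈ -56.888889 kN·m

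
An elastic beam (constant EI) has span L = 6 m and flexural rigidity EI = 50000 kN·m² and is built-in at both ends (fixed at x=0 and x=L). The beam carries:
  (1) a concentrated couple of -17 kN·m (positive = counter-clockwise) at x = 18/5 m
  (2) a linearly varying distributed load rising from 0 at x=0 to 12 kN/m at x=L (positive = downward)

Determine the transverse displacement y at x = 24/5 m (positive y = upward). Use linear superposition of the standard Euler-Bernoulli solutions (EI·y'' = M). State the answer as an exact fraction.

y(24/5) = -74871/390625000 m

Load 1 — applied couple M₀=-17 kN·m at a=18/5 m (b=L-a=12/5):
  y_1 = (R_Ax³/6 - M_Ax²/2 - M₀(x-a)²/2)/EI  [x>a] with R_A=-102/25, M_A=-136/25 = ((-102/25)·(24/5)³/6 - (-136/25)·(24/5)²/2 - (-17)·((24/5)-(18/5))²/2)/50000 = -459/78125000 m
Load 2 — triangular load w₀=12 kN/m (0→w₀ over full span):
  y_2 = -w₀x²(L-x)²(x+2L)/(120LEI) = -12·(24/5)²·(6-(24/5))²·((24/5)+2·6)/(120·6·50000) = -9072/48828125 m
Superposition: y = Σ y_i = -74871/390625000 m ≈ -0.000192 m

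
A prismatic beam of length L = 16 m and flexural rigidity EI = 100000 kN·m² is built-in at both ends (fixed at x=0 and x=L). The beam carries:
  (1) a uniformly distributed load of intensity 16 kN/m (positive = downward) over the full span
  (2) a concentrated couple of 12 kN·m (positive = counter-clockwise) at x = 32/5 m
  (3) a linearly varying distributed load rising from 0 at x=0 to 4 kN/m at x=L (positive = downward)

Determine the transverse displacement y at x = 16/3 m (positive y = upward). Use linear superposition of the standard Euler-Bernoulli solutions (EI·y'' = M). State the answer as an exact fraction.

Load 1 — uniform load w=16 kN/m over full span:
  y_1 = -wx²(L-x)²/(24EI) = -16·(16/3)²·(16-(16/3))²/(24·100000) = -16384/759375 m
Load 2 — applied couple M₀=12 kN·m at a=32/5 m (b=L-a=48/5):
  y_2 = (R_Ax³/6 - M_Ax²/2)/EI  [x≤a] with R_A=27/25, M_A=36/25 = ((27/25)·(16/3)³/6 - (36/25)·(16/3)²/2)/100000 = 16/234375 m
Load 3 — triangular load w₀=4 kN/m (0→w₀ over full span):
  y_3 = -w₀x²(L-x)²(x+2L)/(120LEI) = -4·(16/3)²·(16-(16/3))²·((16/3)+2·16)/(120·16·100000) = -28672/11390625 m
Superposition: y = Σ y_i = -1368272/56953125 m ≈ -0.024025 m

y(16/3) = -1368272/56953125 m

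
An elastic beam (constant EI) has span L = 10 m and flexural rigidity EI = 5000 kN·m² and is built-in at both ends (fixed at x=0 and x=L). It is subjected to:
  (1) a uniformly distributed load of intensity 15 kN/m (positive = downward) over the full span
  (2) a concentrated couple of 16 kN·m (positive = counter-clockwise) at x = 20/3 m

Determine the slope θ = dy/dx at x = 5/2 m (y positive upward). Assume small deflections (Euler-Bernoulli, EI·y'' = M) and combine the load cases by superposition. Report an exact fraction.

θ(5/2) = -1189/48000 rad

Load 1 — uniform load w=15 kN/m over full span:
  θ_1 = -wx(L-x)(L-2x)/(12EI) = -15·(5/2)·(10-(5/2))·(10-2·(5/2))/(12·5000) = -3/128 rad
Load 2 — applied couple M₀=16 kN·m at a=20/3 m (b=L-a=10/3):
  θ_2 = (R_Ax²/2 - M_Ax)/EI  [x≤a] with R_A=32/15, M_A=16/3 = ((32/15)·(5/2)²/2 - (16/3)·(5/2))/5000 = -1/750 rad
Superposition: θ = Σ θ_i = -1189/48000 rad ≈ -0.024771 rad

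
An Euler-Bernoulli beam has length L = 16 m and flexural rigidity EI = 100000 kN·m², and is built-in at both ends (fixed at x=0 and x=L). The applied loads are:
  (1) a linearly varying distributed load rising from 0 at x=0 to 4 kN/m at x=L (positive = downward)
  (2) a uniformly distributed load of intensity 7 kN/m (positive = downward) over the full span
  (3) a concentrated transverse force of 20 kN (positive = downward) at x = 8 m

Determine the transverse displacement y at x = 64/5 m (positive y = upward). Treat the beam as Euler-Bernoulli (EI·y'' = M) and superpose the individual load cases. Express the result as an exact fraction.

Load 1 — triangular load w₀=4 kN/m (0→w₀ over full span):
  y_1 = -w₀x²(L-x)²(x+2L)/(120LEI) = -4·(64/5)²·(16-(64/5))²·((64/5)+2·16)/(120·16·100000) = -229376/146484375 m
Load 2 — uniform load w=7 kN/m over full span:
  y_2 = -wx²(L-x)²/(24EI) = -7·(64/5)²·(16-(64/5))²/(24·100000) = -28672/5859375 m
Load 3 — point force P=20 kN at a=8 m (b=L-a=8):
  y_3 = -Pa²(L-x)²(3bL-(3b+a)(L-x))/(6L³EI)  [x>a] = -20·8²·(16-(64/5))²·(3·8·16-(3·8+8)·(16-(64/5)))/(6·16³·100000) = -352/234375 m
Superposition: y = Σ y_i = -1166176/146484375 m ≈ -0.007961 m

y(64/5) = -1166176/146484375 m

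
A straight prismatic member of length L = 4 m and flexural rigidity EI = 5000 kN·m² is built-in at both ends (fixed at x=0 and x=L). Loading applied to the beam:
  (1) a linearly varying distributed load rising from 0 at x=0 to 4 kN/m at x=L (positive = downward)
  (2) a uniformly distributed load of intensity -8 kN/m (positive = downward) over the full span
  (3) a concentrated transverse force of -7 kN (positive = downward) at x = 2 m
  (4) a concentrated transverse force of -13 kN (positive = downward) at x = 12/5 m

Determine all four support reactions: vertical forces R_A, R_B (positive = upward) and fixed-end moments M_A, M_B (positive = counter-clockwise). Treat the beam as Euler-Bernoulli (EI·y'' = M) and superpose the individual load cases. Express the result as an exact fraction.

R_A = -5419/250 kN, M_A = -12769/750 kN·m, R_B = -5581/250 kN, M_B = 13841/750 kN·m

Load 1 — triangular load w₀=4 kN/m (0→w₀ over full span):
  R_A = 3w₀L/20 = 3·4·4/20 = 12/5 kN
  M_A = w₀L²/30 = 4·4²/30 = 32/15 kN·m
  R_B = 7w₀L/20 = 7·4·4/20 = 28/5 kN
  M_B = -w₀L²/20 = -4·4²/20 = -16/5 kN·m
Load 2 — uniform load w=-8 kN/m over full span:
  R_A = wL/2 = (-8)·4/2 = -16 kN
  M_A = wL²/12 = (-8)·4²/12 = -32/3 kN·m
  R_B = wL/2 = (-8)·4/2 = -16 kN
  M_B = -wL²/12 = -(-8)·4²/12 = 32/3 kN·m
Load 3 — point force P=-7 kN at a=2 m (b=L-a=2):
  R_A = Pb²(3a+b)/L³ = (-7)·2²·(3·2+2)/4³ = -7/2 kN
  M_A = Pab²/L² = (-7)·2·2²/4² = -7/2 kN·m
  R_B = Pa²(a+3b)/L³ = (-7)·2²·(2+3·2)/4³ = -7/2 kN
  M_B = -Pa²b/L² = -(-7)·2²·2/4² = 7/2 kN·m
Load 4 — point force P=-13 kN at a=12/5 m (b=L-a=8/5):
  R_A = Pb²(3a+b)/L³ = (-13)·(8/5)²·(3·(12/5)+(8/5))/4³ = -572/125 kN
  M_A = Pab²/L² = (-13)·(12/5)·(8/5)²/4² = -624/125 kN·m
  R_B = Pa²(a+3b)/L³ = (-13)·(12/5)²·((12/5)+3·(8/5))/4³ = -1053/125 kN
  M_B = -Pa²b/L² = -(-13)·(12/5)²·(8/5)/4² = 936/125 kN·m
Superposition: R_A = -5419/250 kN, M_A = -12769/750 kN·m, R_B = -5581/250 kN, M_B = 13841/750 kN·m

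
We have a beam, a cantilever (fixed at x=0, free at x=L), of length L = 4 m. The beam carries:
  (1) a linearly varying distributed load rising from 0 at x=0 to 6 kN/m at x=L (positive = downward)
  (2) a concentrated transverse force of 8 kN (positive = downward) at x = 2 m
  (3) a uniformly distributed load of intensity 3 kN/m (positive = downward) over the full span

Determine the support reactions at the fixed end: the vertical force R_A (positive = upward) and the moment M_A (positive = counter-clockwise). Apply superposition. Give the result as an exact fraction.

Load 1 — triangular load w₀=6 kN/m (0→w₀ over full span):
  R_A = w₀L/2 = 6·4/2 = 12 kN
  M_A = w₀L²/3 = 6·4²/3 = 32 kN·m
Load 2 — point force P=8 kN at a=2 m (b=L-a=2):
  R_A = P = 8 kN
  M_A = Pa = 8·2 = 16 kN·m
Load 3 — uniform load w=3 kN/m over full span:
  R_A = wL = 3·4 = 12 kN
  M_A = wL²/2 = 3·4²/2 = 24 kN·m
Superposition: R_A = 32 kN, M_A = 72 kN·m

R_A = 32 kN, M_A = 72 kN·m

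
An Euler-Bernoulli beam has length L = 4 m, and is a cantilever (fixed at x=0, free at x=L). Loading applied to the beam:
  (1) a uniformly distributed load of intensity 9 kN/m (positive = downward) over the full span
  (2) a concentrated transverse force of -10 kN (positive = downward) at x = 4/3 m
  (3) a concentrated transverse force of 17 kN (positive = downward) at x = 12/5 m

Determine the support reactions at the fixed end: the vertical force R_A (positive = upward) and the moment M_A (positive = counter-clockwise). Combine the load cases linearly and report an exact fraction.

Load 1 — uniform load w=9 kN/m over full span:
  R_A = wL = 9·4 = 36 kN
  M_A = wL²/2 = 9·4²/2 = 72 kN·m
Load 2 — point force P=-10 kN at a=4/3 m (b=L-a=8/3):
  R_A = P = (-10) = -10 kN
  M_A = Pa = (-10)·(4/3) = -40/3 kN·m
Load 3 — point force P=17 kN at a=12/5 m (b=L-a=8/5):
  R_A = P = 17 kN
  M_A = Pa = 17·(12/5) = 204/5 kN·m
Superposition: R_A = 43 kN, M_A = 1492/15 kN·m

R_A = 43 kN, M_A = 1492/15 kN·m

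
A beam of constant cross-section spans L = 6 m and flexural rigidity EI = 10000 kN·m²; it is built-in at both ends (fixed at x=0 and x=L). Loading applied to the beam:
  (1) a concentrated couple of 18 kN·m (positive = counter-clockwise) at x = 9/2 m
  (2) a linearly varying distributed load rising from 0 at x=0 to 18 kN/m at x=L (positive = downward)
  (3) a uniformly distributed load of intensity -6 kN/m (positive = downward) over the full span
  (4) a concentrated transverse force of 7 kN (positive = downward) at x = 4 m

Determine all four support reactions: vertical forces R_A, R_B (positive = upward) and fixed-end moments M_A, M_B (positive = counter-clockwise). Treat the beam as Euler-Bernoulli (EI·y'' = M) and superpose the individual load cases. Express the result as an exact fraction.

Load 1 — applied couple M₀=18 kN·m at a=9/2 m (b=L-a=3/2):
  R_A = 6M₀ab/L³ = 6·18·(9/2)·(3/2)/6³ = 27/8 kN
  M_A = M₀b(2a-b)/L² = 18·(3/2)·(2·(9/2)-(3/2))/6² = 45/8 kN·m
  R_B = -6M₀ab/L³ = -6·18·(9/2)·(3/2)/6³ = -27/8 kN
  M_B = M₀a(2b-a)/L² = 18·(9/2)·(2·(3/2)-(9/2))/6² = -27/8 kN·m
Load 2 — triangular load w₀=18 kN/m (0→w₀ over full span):
  R_A = 3w₀L/20 = 3·18·6/20 = 81/5 kN
  M_A = w₀L²/30 = 18·6²/30 = 108/5 kN·m
  R_B = 7w₀L/20 = 7·18·6/20 = 189/5 kN
  M_B = -w₀L²/20 = -18·6²/20 = -162/5 kN·m
Load 3 — uniform load w=-6 kN/m over full span:
  R_A = wL/2 = (-6)·6/2 = -18 kN
  M_A = wL²/12 = (-6)·6²/12 = -18 kN·m
  R_B = wL/2 = (-6)·6/2 = -18 kN
  M_B = -wL²/12 = -(-6)·6²/12 = 18 kN·m
Load 4 — point force P=7 kN at a=4 m (b=L-a=2):
  R_A = Pb²(3a+b)/L³ = 7·2²·(3·4+2)/6³ = 49/27 kN
  M_A = Pab²/L² = 7·4·2²/6² = 28/9 kN·m
  R_B = Pa²(a+3b)/L³ = 7·4²·(4+3·2)/6³ = 140/27 kN
  M_B = -Pa²b/L² = -7·4²·2/6² = -56/9 kN·m
Superposition: R_A = 3661/1080 kN, M_A = 4441/360 kN·m, R_B = 23339/1080 kN, M_B = -8639/360 kN·m

R_A = 3661/1080 kN, M_A = 4441/360 kN·m, R_B = 23339/1080 kN, M_B = -8639/360 kN·m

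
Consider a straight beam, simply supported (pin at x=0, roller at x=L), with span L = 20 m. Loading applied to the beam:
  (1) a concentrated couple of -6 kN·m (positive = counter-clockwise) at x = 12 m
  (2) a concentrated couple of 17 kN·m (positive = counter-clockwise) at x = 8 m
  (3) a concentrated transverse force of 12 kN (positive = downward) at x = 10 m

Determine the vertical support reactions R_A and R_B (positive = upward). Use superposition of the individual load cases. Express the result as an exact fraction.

Load 1 — applied couple M₀=-6 kN·m at a=12 m (b=L-a=8):
  R_A = M₀/L = (-6)/20 = -3/10 kN
  R_B = -M₀/L = -(-6)/20 = 3/10 kN
Load 2 — applied couple M₀=17 kN·m at a=8 m (b=L-a=12):
  R_A = M₀/L = 17/20 kN
  R_B = -M₀/L = -17/20 kN
Load 3 — point force P=12 kN at a=10 m (b=L-a=10):
  R_A = Pb/L = 12·10/20 = 6 kN
  R_B = Pa/L = 12·10/20 = 6 kN
Superposition: R_A = 131/20 kN, R_B = 109/20 kN

R_A = 131/20 kN, R_B = 109/20 kN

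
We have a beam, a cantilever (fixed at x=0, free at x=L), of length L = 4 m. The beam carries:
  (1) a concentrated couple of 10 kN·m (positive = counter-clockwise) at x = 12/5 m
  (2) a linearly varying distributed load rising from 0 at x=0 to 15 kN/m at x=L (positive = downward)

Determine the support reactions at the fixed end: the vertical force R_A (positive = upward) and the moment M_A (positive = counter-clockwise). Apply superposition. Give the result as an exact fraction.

Load 1 — applied couple M₀=10 kN·m at a=12/5 m (b=L-a=8/5):
  R_A = 0 kN
  M_A = -M₀ = -10 kN·m
Load 2 — triangular load w₀=15 kN/m (0→w₀ over full span):
  R_A = w₀L/2 = 15·4/2 = 30 kN
  M_A = w₀L²/3 = 15·4²/3 = 80 kN·m
Superposition: R_A = 30 kN, M_A = 70 kN·m

R_A = 30 kN, M_A = 70 kN·m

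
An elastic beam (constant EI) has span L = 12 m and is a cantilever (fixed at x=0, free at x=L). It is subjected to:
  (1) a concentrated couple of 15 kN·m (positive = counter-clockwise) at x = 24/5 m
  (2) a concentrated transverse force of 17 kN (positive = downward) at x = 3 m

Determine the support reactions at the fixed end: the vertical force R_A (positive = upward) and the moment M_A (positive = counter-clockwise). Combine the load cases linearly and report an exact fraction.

R_A = 17 kN, M_A = 36 kN·m

Load 1 — applied couple M₀=15 kN·m at a=24/5 m (b=L-a=36/5):
  R_A = 0 kN
  M_A = -M₀ = -15 kN·m
Load 2 — point force P=17 kN at a=3 m (b=L-a=9):
  R_A = P = 17 kN
  M_A = Pa = 17·3 = 51 kN·m
Superposition: R_A = 17 kN, M_A = 36 kN·m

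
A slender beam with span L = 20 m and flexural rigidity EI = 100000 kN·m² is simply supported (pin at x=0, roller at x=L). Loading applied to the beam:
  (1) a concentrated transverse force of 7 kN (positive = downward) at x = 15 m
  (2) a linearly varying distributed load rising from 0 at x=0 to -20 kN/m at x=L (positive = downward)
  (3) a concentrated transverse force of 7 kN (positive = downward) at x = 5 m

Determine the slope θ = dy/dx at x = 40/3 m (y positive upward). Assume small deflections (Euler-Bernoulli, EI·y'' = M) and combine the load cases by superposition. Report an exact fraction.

θ(40/3) = -6713/486000 rad

Load 1 — point force P=7 kN at a=15 m (b=L-a=5):
  θ_1 = -Pb(L²-b²-3x²)/(6LEI)  [x≤a] = -7·5·(20²-5²-3·(40/3)²)/(6·20·100000) = 133/288000 rad
Load 2 — triangular load w₀=-20 kN/m (0→w₀ over full span):
  θ_2 = -w₀(7L⁴-30L²x²+15x⁴)/(360LEI) = -(-20)·(7·20⁴-30·20²·(40/3)²+15·(40/3)⁴)/(360·20·100000) = -91/6075 rad
Load 3 — point force P=7 kN at a=5 m (b=L-a=15):
  θ_3 = -Pa(2L²-6Lx+3x²+a²)/(6LEI)  [x>a] = -7·5·(2·20²-6·20·(40/3)+3·(40/3)²+5²)/(6·20·100000) = 203/288000 rad
Superposition: θ = Σ θ_i = -6713/486000 rad ≈ -0.013813 rad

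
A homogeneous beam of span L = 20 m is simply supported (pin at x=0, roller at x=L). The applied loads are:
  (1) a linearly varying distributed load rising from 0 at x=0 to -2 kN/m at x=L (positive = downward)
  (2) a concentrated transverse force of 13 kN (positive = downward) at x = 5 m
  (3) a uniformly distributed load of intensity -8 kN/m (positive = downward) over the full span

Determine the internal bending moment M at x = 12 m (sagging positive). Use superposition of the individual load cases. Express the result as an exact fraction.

Load 1 — triangular load w₀=-2 kN/m (0→w₀ over full span):
  M_1 = w₀Lx/6 - w₀x³/(6L) = (-2)·20·12/6 - (-2)·12³/(6·20) = -256/5 kN·m
Load 2 — point force P=13 kN at a=5 m (b=L-a=15):
  M_2 = Pa(L-x)/L  [x>a] = 13·5·(20-12)/20 = 26 kN·m
Load 3 — uniform load w=-8 kN/m over full span:
  M_3 = wx(L-x)/2 = (-8)·12·(20-12)/2 = -384 kN·m
Superposition: M = Σ M_i = -2046/5 kN·m ≈ -409.200000 kN·m

M(12) = -2046/5 kN·m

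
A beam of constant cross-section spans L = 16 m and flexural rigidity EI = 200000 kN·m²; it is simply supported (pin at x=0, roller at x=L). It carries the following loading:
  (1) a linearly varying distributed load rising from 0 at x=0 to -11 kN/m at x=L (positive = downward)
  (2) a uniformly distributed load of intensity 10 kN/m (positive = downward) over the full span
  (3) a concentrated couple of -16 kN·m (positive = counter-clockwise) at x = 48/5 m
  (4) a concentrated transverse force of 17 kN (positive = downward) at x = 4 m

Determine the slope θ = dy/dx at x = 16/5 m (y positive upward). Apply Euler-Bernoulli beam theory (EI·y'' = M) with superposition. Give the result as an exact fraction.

θ(16/5) = -2189327/562500000 rad

Load 1 — triangular load w₀=-11 kN/m (0→w₀ over full span):
  θ_1 = -w₀(7L⁴-30L²x²+15x⁴)/(360LEI) = -(-11)·(7·16⁴-30·16²·(16/5)²+15·(16/5)⁴)/(360·16·200000) = 64064/17578125 rad
Load 2 — uniform load w=10 kN/m over full span:
  θ_2 = -w(L³-6Lx²+4x³)/(24EI) = -10·(16³-6·16·(16/5)²+4·(16/5)³)/(24·200000) = -528/78125 rad
Load 3 — applied couple M₀=-16 kN·m at a=48/5 m (b=L-a=32/5):
  θ_3 = (M₀x²/(2L)+C₁)/EI  [x≤a] with C₁=M₀(3b²-L²)/(6L)=1664/75 = ((-16)·(16/5)²/(2·16)+(1664/75))/200000 = 4/46875 rad
Load 4 — point force P=17 kN at a=4 m (b=L-a=12):
  θ_4 = -Pb(L²-b²-3x²)/(6LEI)  [x≤a] = -17·12·(16²-12²-3·(16/5)²)/(6·16·200000) = -2159/2500000 rad
Superposition: θ = Σ θ_i = -2189327/562500000 rad ≈ -0.003892 rad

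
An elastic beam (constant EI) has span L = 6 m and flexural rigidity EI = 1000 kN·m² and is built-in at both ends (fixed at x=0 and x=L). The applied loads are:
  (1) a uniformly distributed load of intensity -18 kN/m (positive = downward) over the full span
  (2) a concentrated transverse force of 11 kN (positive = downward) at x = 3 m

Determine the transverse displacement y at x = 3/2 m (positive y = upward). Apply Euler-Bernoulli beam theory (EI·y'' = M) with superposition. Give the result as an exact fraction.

y(3/2) = 1791/64000 m

Load 1 — uniform load w=-18 kN/m over full span:
  y_1 = -wx²(L-x)²/(24EI) = -(-18)·(3/2)²·(6-(3/2))²/(24·1000) = 2187/64000 m
Load 2 — point force P=11 kN at a=3 m (b=L-a=3):
  y_2 = -Pb²x²(3aL-(3a+b)x)/(6L³EI)  [x≤a] = -11·3²·(3/2)²·(3·3·6-(3·3+3)·(3/2))/(6·6³·1000) = -99/16000 m
Superposition: y = Σ y_i = 1791/64000 m ≈ 0.027984 m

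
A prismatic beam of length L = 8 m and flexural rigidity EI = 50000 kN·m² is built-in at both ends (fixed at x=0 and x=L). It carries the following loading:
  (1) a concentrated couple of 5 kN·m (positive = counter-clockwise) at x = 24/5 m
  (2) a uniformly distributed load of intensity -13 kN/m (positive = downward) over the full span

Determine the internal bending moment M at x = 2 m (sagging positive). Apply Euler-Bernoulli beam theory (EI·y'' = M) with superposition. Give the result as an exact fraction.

Load 1 — applied couple M₀=5 kN·m at a=24/5 m (b=L-a=16/5):
  M_1 = R_Ax - M_A  [x≤a] with R_A=9/10, M_A=8/5 = (9/10)·2 - (8/5) = 1/5 kN·m
Load 2 — uniform load w=-13 kN/m over full span:
  M_2 = wLx/2 - wL²/12 - wx²/2 = (-13)·8·2/2 - (-13)·8²/12 - (-13)·2²/2 = -26/3 kN·m
Superposition: M = Σ M_i = -127/15 kN·m ≈ -8.466667 kN·m

M(2) = -127/15 kN·m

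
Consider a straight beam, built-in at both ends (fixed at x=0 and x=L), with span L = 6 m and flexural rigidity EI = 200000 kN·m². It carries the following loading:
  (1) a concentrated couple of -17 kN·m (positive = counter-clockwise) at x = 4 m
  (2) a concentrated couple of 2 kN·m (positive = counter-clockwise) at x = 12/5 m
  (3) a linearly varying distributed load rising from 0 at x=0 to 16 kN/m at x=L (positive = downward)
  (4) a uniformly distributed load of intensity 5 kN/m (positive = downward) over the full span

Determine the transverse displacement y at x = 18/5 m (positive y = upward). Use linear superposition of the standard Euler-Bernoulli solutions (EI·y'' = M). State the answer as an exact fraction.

y(18/5) = -260541/1562500000 m

Load 1 — applied couple M₀=-17 kN·m at a=4 m (b=L-a=2):
  y_1 = (R_Ax³/6 - M_Ax²/2)/EI  [x≤a] with R_A=-34/9, M_A=-17/3 = ((-34/9)·(18/5)³/6 - (-17/3)·(18/5)²/2)/200000 = 459/12500000 m
Load 2 — applied couple M₀=2 kN·m at a=12/5 m (b=L-a=18/5):
  y_2 = (R_Ax³/6 - M_Ax²/2 - M₀(x-a)²/2)/EI  [x>a] with R_A=12/25, M_A=6/25 = ((12/25)·(18/5)³/6 - (6/25)·(18/5)²/2 - 2·((18/5)-(12/5))²/2)/200000 = 36/9765625 m
Load 3 — triangular load w₀=16 kN/m (0→w₀ over full span):
  y_3 = -w₀x²(L-x)²(x+2L)/(120LEI) = -16·(18/5)²·(6-(18/5))²·((18/5)+2·6)/(120·6·200000) = -6318/48828125 m
Load 4 — uniform load w=5 kN/m over full span:
  y_4 = -wx²(L-x)²/(24EI) = -5·(18/5)²·(6-(18/5))²/(24·200000) = -243/3125000 m
Superposition: y = Σ y_i = -260541/1562500000 m ≈ -0.000167 m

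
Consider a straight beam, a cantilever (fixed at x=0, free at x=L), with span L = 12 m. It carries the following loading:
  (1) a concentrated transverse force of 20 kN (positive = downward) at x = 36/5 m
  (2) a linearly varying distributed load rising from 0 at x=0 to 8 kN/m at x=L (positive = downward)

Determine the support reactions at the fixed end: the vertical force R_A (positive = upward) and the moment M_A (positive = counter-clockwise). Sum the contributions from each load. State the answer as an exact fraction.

R_A = 68 kN, M_A = 528 kN·m

Load 1 — point force P=20 kN at a=36/5 m (b=L-a=24/5):
  R_A = P = 20 kN
  M_A = Pa = 20·(36/5) = 144 kN·m
Load 2 — triangular load w₀=8 kN/m (0→w₀ over full span):
  R_A = w₀L/2 = 8·12/2 = 48 kN
  M_A = w₀L²/3 = 8·12²/3 = 384 kN·m
Superposition: R_A = 68 kN, M_A = 528 kN·m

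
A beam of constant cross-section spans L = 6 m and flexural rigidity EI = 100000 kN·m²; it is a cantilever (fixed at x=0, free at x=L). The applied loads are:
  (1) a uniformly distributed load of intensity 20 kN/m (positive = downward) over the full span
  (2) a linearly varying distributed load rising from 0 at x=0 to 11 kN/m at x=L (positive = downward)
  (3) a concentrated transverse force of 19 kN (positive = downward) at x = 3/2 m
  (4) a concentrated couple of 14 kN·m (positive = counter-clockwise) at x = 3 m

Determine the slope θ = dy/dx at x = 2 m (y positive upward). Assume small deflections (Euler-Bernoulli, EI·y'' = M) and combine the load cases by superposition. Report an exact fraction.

θ(2) = -50347/7200000 rad

Load 1 — uniform load w=20 kN/m over full span:
  θ_1 = -wx(x²-3Lx+3L²)/(6EI) = -20·2·(2²-3·6·2+3·6²)/(6·100000) = -19/3750 rad
Load 2 — triangular load w₀=11 kN/m (0→w₀ over full span):
  θ_2 = (w₀Lx²/4-w₀L²x/3-w₀x⁴/(24L))/EI = (11·6·2²/4-11·6²·2/3-11·2⁴/(24·6))/100000 = -1793/900000 rad
Load 3 — point force P=19 kN at a=3/2 m (b=L-a=9/2):
  θ_3 = -Pa²/(2EI)  [x>a] = -19·(3/2)²/(2·100000) = -171/800000 rad
Load 4 — applied couple M₀=14 kN·m at a=3 m (b=L-a=3):
  θ_4 = M₀x/EI  [x≤a] = 14·2/100000 = 7/25000 rad
Superposition: θ = Σ θ_i = -50347/7200000 rad ≈ -0.006993 rad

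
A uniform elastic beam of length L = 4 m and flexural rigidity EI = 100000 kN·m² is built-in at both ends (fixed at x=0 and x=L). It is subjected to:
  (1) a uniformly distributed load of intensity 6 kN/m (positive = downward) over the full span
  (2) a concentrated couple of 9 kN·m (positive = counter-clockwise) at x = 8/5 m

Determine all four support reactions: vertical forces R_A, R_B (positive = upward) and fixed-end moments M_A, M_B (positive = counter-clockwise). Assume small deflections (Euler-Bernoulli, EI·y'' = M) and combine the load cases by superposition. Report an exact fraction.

Load 1 — uniform load w=6 kN/m over full span:
  R_A = wL/2 = 6·4/2 = 12 kN
  M_A = wL²/12 = 6·4²/12 = 8 kN·m
  R_B = wL/2 = 6·4/2 = 12 kN
  M_B = -wL²/12 = -6·4²/12 = -8 kN·m
Load 2 — applied couple M₀=9 kN·m at a=8/5 m (b=L-a=12/5):
  R_A = 6M₀ab/L³ = 6·9·(8/5)·(12/5)/4³ = 81/25 kN
  M_A = M₀b(2a-b)/L² = 9·(12/5)·(2·(8/5)-(12/5))/4² = 27/25 kN·m
  R_B = -6M₀ab/L³ = -6·9·(8/5)·(12/5)/4³ = -81/25 kN
  M_B = M₀a(2b-a)/L² = 9·(8/5)·(2·(12/5)-(8/5))/4² = 72/25 kN·m
Superposition: R_A = 381/25 kN, M_A = 227/25 kN·m, R_B = 219/25 kN, M_B = -128/25 kN·m

R_A = 381/25 kN, M_A = 227/25 kN·m, R_B = 219/25 kN, M_B = -128/25 kN·m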